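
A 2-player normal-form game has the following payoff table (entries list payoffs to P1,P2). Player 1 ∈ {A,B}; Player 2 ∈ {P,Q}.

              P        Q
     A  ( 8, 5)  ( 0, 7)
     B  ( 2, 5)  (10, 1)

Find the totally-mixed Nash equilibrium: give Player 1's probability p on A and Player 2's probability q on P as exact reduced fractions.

(p,q) = (2/3, 5/8)

P1 indiff ⇒ q·8+(1-q)·0 = q·2+(1-q)·10 ⇒ q(6) = (1-q)(10) ⇒ q = 5/8
P2 indiff ⇒ p·5+(1-p)·5 = p·7+(1-p)·1 ⇒ p(-2) = (1-p)(-4) ⇒ p = 2/3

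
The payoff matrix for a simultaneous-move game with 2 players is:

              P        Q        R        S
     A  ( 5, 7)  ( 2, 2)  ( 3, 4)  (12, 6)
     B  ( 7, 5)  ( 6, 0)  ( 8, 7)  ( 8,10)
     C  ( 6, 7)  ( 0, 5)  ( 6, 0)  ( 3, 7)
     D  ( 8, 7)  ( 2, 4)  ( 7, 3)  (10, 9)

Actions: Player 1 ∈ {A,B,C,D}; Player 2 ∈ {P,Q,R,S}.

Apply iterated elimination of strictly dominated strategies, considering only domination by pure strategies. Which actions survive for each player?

Remaining: P1:{A,D} P2:{P,S}

P1 drop C (B beats it: P:7>6 Q:6>0 R:8>6 S:8>3)
P2 drop Q (P beats it: A:7>2 B:5>0 D:7>4)
P2 drop R (S beats it: A:6>4 B:10>7 D:9>3)
P1 drop B (D beats it: P:8>7 S:10>8)
P1→{A,D} P2→{P,S}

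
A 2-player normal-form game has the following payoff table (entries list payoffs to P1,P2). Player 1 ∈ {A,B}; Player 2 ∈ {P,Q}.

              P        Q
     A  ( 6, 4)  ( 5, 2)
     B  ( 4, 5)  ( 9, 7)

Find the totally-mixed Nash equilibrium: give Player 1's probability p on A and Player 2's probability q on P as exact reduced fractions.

P1 indiff ⇒ q·6+(1-q)·5 = q·4+(1-q)·9 ⇒ q(2) = (1-q)(4) ⇒ q = 2/3
P2 indiff ⇒ p·4+(1-p)·5 = p·2+(1-p)·7 ⇒ p(2) = (1-p)(2) ⇒ p = 1/2

P1 mixes 1/2 on A; P2 mixes 2/3 on P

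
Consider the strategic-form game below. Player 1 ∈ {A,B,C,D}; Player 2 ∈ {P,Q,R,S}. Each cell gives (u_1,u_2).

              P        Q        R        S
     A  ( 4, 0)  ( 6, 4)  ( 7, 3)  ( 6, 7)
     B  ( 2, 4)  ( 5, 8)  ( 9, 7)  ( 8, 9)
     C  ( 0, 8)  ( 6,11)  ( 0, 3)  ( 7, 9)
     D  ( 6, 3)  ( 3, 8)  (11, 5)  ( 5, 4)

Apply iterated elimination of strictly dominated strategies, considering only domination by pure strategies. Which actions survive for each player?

Remaining: P1:{A,B,C} P2:{Q,S}

P2 drop P (Q beats it: A:4>0 B:8>4 C:11>8 D:8>3)
P2 drop R (Q beats it: A:4>3 B:8>7 C:11>3 D:8>5)
P1 drop D (A beats it: Q:6>3 S:6>5)
P1→{A,B,C} P2→{Q,S}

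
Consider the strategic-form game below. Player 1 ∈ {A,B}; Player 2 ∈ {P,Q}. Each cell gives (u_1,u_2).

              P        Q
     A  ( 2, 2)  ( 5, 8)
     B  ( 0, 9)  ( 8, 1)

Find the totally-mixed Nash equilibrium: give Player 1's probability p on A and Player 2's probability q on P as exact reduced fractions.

P1 mixes 4/7 on A; P2 mixes 3/5 on P

P1 indiff ⇒ q·2+(1-q)·5 = q·0+(1-q)·8 ⇒ q(2) = (1-q)(3) ⇒ q = 3/5
P2 indiff ⇒ p·2+(1-p)·9 = p·8+(1-p)·1 ⇒ p(-6) = (1-p)(-8) ⇒ p = 4/7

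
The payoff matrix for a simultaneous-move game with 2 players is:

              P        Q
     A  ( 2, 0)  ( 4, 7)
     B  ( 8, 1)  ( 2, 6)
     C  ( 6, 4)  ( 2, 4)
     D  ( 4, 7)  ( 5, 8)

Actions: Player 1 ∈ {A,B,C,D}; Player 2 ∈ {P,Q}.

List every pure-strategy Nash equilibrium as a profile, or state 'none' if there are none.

NE set: (D,Q)

(A,P): not NE [P1→B gives 8>2; P2→Q gives 7>0]
(A,Q): not NE [P1→D gives 5>4]
(B,P): not NE [P2→Q gives 6>1]
(B,Q): not NE [P1→D gives 5>2]
(C,P): not NE [P1→B gives 8>6]
(C,Q): not NE [P1→D gives 5>2]
(D,P): not NE [P1→B gives 8>4; P2→Q gives 8>7]
(D,Q): NE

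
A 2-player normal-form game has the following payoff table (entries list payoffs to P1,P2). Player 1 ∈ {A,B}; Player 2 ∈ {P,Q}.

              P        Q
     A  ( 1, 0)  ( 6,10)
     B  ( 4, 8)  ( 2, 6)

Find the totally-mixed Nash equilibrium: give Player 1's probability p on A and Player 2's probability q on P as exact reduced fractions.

P1 indiff ⇒ q·1+(1-q)·6 = q·4+(1-q)·2 ⇒ q(-3) = (1-q)(-4) ⇒ q = 4/7
P2 indiff ⇒ p·0+(1-p)·8 = p·10+(1-p)·6 ⇒ p(-10) = (1-p)(-2) ⇒ p = 1/6

p=1/6, q=4/7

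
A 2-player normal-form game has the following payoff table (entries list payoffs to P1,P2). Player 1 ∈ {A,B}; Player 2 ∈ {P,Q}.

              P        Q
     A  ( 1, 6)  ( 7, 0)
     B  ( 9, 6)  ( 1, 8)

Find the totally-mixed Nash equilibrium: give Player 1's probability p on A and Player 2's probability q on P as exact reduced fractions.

P1 indiff ⇒ q·1+(1-q)·7 = q·9+(1-q)·1 ⇒ q(-8) = (1-q)(-6) ⇒ q = 3/7
P2 indiff ⇒ p·6+(1-p)·6 = p·0+(1-p)·8 ⇒ p(6) = (1-p)(2) ⇒ p = 1/4

(p,q) = (1/4, 3/7)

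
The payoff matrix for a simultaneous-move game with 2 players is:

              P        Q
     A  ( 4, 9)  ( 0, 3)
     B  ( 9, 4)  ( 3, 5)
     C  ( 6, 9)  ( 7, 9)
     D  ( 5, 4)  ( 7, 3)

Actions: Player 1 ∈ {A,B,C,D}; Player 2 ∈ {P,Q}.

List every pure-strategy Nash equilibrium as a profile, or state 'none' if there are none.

(A,P): not NE [P1→B gives 9>4]
(A,Q): not NE [P1→D gives 7>0; P2→P gives 9>3]
(B,P): not NE [P2→Q gives 5>4]
(B,Q): not NE [P1→D gives 7>3]
(C,P): not NE [P1→B gives 9>6]
(C,Q): NE
(D,P): not NE [P1→B gives 9>5]
(D,Q): not NE [P2→P gives 4>3]

Nash profiles: (C,Q)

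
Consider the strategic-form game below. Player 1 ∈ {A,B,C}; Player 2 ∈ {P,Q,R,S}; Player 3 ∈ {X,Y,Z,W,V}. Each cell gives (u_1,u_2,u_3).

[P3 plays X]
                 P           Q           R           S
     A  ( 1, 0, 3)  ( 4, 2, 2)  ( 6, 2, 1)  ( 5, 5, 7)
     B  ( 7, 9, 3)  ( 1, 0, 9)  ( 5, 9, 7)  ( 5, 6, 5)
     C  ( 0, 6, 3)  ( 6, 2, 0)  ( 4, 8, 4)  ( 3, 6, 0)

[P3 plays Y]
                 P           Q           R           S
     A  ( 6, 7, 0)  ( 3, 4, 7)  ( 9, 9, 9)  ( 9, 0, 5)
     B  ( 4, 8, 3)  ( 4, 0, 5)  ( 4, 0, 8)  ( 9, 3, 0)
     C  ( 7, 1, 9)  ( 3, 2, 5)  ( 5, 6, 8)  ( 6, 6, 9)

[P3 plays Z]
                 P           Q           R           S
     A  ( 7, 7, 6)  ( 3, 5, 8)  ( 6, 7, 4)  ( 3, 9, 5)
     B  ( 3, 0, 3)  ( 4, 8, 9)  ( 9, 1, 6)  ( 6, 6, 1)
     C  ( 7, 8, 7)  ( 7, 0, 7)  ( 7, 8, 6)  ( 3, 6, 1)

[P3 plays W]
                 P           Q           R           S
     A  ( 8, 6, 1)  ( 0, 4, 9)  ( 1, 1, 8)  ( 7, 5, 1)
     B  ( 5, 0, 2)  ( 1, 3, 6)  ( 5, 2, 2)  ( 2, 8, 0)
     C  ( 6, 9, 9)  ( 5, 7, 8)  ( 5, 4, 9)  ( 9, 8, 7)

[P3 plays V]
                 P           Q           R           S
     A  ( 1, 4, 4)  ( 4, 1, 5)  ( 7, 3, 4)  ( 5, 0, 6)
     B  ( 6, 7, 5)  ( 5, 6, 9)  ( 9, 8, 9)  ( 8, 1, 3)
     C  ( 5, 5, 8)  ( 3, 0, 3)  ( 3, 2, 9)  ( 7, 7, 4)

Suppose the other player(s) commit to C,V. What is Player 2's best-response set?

BR_2 = {S}

u_2(P vs C,V) = 5
u_2(Q vs C,V) = 0
u_2(R vs C,V) = 2
u_2(S vs C,V) = 7
max payoff 7 at {S}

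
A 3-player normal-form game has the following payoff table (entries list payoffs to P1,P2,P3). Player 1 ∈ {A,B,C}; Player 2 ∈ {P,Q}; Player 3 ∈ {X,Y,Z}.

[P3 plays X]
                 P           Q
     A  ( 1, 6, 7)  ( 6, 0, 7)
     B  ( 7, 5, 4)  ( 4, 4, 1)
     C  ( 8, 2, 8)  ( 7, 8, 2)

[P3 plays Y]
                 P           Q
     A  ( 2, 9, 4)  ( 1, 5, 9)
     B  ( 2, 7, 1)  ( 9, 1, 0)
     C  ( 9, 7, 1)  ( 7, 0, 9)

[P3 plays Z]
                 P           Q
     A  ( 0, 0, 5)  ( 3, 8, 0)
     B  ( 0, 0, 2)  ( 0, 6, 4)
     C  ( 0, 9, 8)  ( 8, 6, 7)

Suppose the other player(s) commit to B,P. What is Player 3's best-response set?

P3 best: {X}

u_3(X vs B,P) = 4
u_3(Y vs B,P) = 1
u_3(Z vs B,P) = 2
max payoff 4 at {X}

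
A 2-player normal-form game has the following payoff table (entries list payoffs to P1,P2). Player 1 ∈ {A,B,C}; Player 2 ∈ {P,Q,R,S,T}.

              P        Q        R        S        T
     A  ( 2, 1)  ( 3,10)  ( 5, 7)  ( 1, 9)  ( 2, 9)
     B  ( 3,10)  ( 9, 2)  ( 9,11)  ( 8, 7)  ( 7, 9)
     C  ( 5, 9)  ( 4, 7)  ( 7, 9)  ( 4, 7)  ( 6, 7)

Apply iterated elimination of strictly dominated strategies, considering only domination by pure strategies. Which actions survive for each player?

P1 drop A (B beats it: P:3>2 Q:9>3 R:9>5 S:8>1 T:7>2)
P2 drop Q (P beats it: B:10>2 C:9>7)
P2 drop S (P beats it: B:10>7 C:9>7)
P2 drop T (P beats it: B:10>9 C:9>7)
P1→{B,C} P2→{P,R}

Survivors P1:{B,C} P2:{P,R}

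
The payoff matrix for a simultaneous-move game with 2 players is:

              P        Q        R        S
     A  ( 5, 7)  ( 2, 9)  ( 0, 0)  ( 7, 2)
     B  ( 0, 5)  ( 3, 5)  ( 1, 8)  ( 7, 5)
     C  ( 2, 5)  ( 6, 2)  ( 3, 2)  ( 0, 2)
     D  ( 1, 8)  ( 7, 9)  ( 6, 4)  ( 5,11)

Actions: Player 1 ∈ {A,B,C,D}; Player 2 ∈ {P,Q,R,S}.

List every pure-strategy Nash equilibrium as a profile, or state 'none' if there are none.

No pure NE.

(A,P): not NE [P2→Q gives 9>7]
(A,Q): not NE [P1→D gives 7>2]
(A,R): not NE [P1→D gives 6>0; P2→Q gives 9>0]
(A,S): not NE [P2→Q gives 9>2]
(B,P): not NE [P1→A gives 5>0; P2→R gives 8>5]
(B,Q): not NE [P1→D gives 7>3; P2→R gives 8>5]
(B,R): not NE [P1→D gives 6>1]
(B,S): not NE [P2→R gives 8>5]
(C,P): not NE [P1→A gives 5>2]
(C,Q): not NE [P1→D gives 7>6; P2→P gives 5>2]
(C,R): not NE [P1→D gives 6>3; P2→P gives 5>2]
(C,S): not NE [P1→B gives 7>0; P2→P gives 5>2]
(D,P): not NE [P1→A gives 5>1; P2→S gives 11>8]
(D,Q): not NE [P2→S gives 11>9]
(D,R): not NE [P2→S gives 11>4]
(D,S): not NE [P1→B gives 7>5]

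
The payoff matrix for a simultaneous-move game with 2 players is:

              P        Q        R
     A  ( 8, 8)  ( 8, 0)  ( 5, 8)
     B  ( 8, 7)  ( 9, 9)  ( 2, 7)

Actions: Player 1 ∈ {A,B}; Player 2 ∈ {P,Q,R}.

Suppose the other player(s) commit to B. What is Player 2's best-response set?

argmax u_2 = {Q}

u_2(P vs B) = 7
u_2(Q vs B) = 9
u_2(R vs B) = 7
max payoff 9 at {Q}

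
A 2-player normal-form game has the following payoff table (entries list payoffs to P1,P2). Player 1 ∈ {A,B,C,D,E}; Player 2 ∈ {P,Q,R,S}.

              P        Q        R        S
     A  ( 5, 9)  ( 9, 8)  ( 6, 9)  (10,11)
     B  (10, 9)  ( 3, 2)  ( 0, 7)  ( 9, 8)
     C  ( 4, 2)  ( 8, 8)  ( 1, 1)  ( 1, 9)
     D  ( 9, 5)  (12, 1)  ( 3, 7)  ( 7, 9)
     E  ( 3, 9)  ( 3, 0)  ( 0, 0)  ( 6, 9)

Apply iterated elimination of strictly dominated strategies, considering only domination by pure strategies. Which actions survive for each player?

Survivors P1:{A,B} P2:{P,S}

P1 drop C (A beats it: P:5>4 Q:9>8 R:6>1 S:10>1)
P1 drop E (A beats it: P:5>3 Q:9>3 R:6>0 S:10>6)
P2 drop Q (P beats it: A:9>8 B:9>2 D:5>1)
P2 drop R (S beats it: A:11>9 B:8>7 D:9>7)
P1 drop D (B beats it: P:10>9 S:9>7)
P1→{A,B} P2→{P,S}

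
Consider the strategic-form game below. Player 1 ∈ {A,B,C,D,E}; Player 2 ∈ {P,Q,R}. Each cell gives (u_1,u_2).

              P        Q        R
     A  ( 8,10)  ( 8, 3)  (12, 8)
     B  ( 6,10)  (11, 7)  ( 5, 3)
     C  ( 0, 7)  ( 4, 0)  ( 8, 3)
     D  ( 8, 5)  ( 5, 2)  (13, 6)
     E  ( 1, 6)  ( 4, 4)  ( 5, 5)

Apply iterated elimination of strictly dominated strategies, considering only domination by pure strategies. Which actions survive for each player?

Remaining: P1:{A,D} P2:{P,R}

P1 drop C (A beats it: P:8>0 Q:8>4 R:12>8)
P1 drop E (A beats it: P:8>1 Q:8>4 R:12>5)
P2 drop Q (P beats it: A:10>3 B:10>7 D:5>2)
P1 drop B (A beats it: P:8>6 R:12>5)
P1→{A,D} P2→{P,R}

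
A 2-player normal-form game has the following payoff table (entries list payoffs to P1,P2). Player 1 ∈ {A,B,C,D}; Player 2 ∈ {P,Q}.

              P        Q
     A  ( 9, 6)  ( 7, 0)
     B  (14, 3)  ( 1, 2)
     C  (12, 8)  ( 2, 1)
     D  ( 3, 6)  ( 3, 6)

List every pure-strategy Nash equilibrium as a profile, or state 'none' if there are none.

Nash profiles: (B,P)

(A,P): not NE [P1→B gives 14>9]
(A,Q): not NE [P2→P gives 6>0]
(B,P): NE
(B,Q): not NE [P1→A gives 7>1; P2→P gives 3>2]
(C,P): not NE [P1→B gives 14>12]
(C,Q): not NE [P1→A gives 7>2; P2→P gives 8>1]
(D,P): not NE [P1→B gives 14>3]
(D,Q): not NE [P1→A gives 7>3]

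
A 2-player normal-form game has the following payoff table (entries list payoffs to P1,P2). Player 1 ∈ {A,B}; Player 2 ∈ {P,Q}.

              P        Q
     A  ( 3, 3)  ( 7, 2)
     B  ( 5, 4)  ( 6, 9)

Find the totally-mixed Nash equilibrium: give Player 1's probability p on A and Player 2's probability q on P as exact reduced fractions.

P1 indiff ⇒ q·3+(1-q)·7 = q·5+(1-q)·6 ⇒ q(-2) = (1-q)(-1) ⇒ q = 1/3
P2 indiff ⇒ p·3+(1-p)·4 = p·2+(1-p)·9 ⇒ p(1) = (1-p)(5) ⇒ p = 5/6

P1 mixes 5/6 on A; P2 mixes 1/3 on P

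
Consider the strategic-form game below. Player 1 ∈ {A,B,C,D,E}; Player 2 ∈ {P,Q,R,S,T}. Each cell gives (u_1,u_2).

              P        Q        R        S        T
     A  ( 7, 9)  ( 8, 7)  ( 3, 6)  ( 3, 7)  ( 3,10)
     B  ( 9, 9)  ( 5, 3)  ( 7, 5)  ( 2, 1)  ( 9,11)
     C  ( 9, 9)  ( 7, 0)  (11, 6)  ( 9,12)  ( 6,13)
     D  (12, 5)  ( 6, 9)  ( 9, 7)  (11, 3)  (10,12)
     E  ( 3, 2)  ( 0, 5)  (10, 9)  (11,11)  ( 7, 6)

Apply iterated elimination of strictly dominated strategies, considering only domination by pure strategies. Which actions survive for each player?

P1 drop B (D beats it: P:12>9 Q:6>5 R:9>7 S:11>2 T:10>9)
P2 drop P (T beats it: A:10>9 C:13>9 D:12>5 E:6>2)
P2 drop Q (T beats it: A:10>7 C:13>0 D:12>9 E:6>5)
P1 drop A (C beats it: R:11>3 S:9>3 T:6>3)
P1→{C,D,E} P2→{R,S,T}

Remaining: P1:{C,D,E} P2:{R,S,T}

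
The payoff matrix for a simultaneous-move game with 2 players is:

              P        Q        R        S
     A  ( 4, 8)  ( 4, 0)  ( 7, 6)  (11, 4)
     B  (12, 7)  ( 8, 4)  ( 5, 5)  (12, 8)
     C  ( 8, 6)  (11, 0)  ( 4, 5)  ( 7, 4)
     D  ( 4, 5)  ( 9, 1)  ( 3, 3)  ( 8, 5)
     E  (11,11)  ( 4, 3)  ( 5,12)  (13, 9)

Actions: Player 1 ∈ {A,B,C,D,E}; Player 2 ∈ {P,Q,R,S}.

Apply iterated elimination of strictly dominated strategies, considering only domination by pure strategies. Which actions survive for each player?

IESDS → P1:{A,B,E} P2:{P,R,S}

P2 drop Q (P beats it: A:8>0 B:7>4 C:6>0 D:5>1 E:11>3)
P1 drop C (B beats it: P:12>8 R:5>4 S:12>7)
P1 drop D (B beats it: P:12>4 R:5>3 S:12>8)
P1→{A,B,E} P2→{P,R,S}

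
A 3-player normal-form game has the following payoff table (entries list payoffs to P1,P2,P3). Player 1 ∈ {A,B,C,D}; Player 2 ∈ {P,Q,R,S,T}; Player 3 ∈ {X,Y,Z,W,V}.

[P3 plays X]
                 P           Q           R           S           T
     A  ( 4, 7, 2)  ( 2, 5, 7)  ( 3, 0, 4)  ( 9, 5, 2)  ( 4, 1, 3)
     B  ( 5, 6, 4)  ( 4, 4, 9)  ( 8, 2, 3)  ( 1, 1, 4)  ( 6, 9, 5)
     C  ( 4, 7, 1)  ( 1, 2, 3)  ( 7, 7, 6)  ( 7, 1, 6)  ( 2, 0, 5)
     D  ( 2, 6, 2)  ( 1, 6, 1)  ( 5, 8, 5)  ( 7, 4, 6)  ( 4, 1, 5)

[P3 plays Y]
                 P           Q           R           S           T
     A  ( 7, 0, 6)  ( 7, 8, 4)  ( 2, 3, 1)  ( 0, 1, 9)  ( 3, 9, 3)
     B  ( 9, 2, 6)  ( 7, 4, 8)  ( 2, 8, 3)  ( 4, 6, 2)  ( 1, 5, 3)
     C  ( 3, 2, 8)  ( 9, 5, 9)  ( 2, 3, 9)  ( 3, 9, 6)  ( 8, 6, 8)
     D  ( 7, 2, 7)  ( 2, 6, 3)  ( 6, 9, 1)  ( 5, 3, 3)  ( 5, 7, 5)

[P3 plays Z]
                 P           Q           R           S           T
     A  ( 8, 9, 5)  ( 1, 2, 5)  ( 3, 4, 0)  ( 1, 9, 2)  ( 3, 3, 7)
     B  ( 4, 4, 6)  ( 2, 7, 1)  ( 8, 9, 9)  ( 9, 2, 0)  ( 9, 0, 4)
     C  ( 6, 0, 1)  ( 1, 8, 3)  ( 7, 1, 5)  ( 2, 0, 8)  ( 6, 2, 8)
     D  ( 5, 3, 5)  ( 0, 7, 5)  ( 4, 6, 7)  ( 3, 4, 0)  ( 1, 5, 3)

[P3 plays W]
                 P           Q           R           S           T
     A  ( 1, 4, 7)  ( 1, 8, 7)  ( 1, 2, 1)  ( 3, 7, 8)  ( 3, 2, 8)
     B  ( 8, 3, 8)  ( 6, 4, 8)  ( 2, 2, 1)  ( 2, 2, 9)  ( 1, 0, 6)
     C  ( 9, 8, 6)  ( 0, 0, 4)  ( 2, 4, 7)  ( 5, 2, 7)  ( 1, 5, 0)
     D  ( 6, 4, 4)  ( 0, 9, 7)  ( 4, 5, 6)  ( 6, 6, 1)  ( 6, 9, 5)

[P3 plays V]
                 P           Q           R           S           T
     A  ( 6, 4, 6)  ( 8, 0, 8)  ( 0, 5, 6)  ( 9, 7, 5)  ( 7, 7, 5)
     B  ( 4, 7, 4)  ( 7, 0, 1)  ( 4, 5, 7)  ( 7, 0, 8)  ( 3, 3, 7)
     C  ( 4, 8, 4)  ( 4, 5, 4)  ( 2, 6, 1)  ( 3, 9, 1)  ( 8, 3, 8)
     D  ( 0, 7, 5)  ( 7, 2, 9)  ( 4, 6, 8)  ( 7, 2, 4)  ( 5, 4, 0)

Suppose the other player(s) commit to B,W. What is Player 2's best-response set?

BR_2 = {Q}

u_2(P vs B,W) = 3
u_2(Q vs B,W) = 4
u_2(R vs B,W) = 2
u_2(S vs B,W) = 2
u_2(T vs B,W) = 0
max payoff 4 at {Q}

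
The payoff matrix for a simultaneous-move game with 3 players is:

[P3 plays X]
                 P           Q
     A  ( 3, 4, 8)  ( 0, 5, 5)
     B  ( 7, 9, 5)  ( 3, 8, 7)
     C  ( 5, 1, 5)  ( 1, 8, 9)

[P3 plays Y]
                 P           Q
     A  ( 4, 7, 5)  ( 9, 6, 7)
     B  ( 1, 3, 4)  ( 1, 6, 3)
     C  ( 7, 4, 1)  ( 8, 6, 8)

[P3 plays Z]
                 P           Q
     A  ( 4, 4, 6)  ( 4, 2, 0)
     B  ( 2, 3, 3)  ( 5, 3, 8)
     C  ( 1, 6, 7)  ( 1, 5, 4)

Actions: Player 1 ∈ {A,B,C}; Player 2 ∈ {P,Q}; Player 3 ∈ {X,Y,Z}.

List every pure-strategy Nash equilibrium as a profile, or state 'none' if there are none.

(A,P,X): not NE [P1→B gives 7>3; P2→Q gives 5>4]
(A,P,Y): not NE [P1→C gives 7>4; P3→X gives 8>5]
(A,P,Z): not NE [P3→X gives 8>6]
(A,Q,X): not NE [P1→B gives 3>0; P3→Y gives 7>5]
(A,Q,Y): not NE [P2→P gives 7>6]
(A,Q,Z): not NE [P1→B gives 5>4; P2→P gives 4>2; P3→Y gives 7>0]
(B,P,X): NE
(B,P,Y): not NE [P1→C gives 7>1; P2→Q gives 6>3; P3→X gives 5>4]
(B,P,Z): not NE [P1→A gives 4>2; P3→X gives 5>3]
(B,Q,X): not NE [P2→P gives 9>8; P3→Z gives 8>7]
(B,Q,Y): not NE [P1→A gives 9>1; P3→Z gives 8>3]
(B,Q,Z): NE
(C,P,X): not NE [P1→B gives 7>5; P2→Q gives 8>1; P3→Z gives 7>5]
(C,P,Y): not NE [P2→Q gives 6>4; P3→Z gives 7>1]
(C,P,Z): not NE [P1→A gives 4>1]
(C,Q,X): not NE [P1→B gives 3>1]
(C,Q,Y): not NE [P1→A gives 9>8; P3→X gives 9>8]
(C,Q,Z): not NE [P1→B gives 5>1; P2→P gives 6>5; P3→X gives 9>4]

NE set: (B,P,X), (B,Q,Z)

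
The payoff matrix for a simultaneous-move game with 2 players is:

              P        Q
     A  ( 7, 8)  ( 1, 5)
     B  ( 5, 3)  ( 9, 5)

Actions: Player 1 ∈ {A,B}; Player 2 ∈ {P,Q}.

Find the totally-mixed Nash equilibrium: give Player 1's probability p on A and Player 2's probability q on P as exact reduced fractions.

(p,q) = (2/5, 4/5)

P1 indiff ⇒ q·7+(1-q)·1 = q·5+(1-q)·9 ⇒ q(2) = (1-q)(8) ⇒ q = 4/5
P2 indiff ⇒ p·8+(1-p)·3 = p·5+(1-p)·5 ⇒ p(3) = (1-p)(2) ⇒ p = 2/5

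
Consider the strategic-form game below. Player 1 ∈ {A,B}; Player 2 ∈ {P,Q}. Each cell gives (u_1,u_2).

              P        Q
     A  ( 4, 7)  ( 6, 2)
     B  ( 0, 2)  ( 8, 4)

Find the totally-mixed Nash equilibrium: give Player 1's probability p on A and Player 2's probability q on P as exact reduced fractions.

p=2/7, q=1/3

P1 indiff ⇒ q·4+(1-q)·6 = q·0+(1-q)·8 ⇒ q(4) = (1-q)(2) ⇒ q = 1/3
P2 indiff ⇒ p·7+(1-p)·2 = p·2+(1-p)·4 ⇒ p(5) = (1-p)(2) ⇒ p = 2/7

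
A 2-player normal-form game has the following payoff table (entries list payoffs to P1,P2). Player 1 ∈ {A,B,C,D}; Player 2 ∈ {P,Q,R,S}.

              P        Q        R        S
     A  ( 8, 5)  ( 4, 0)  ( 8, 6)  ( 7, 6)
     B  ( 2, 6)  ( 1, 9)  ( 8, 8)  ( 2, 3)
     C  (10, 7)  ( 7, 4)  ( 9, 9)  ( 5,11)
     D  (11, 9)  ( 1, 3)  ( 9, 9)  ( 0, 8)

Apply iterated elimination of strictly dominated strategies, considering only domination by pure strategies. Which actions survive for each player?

IESDS → P1:{A,C,D} P2:{P,R,S}

P1 drop B (C beats it: P:10>2 Q:7>1 R:9>8 S:5>2)
P2 drop Q (P beats it: A:5>0 C:7>4 D:9>3)
P1→{A,C,D} P2→{P,R,S}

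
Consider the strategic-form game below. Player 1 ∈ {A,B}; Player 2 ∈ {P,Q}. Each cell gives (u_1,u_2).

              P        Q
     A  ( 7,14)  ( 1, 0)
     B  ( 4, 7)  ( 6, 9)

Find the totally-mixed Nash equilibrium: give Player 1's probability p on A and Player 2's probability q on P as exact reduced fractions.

P1 indiff ⇒ q·7+(1-q)·1 = q·4+(1-q)·6 ⇒ q(3) = (1-q)(5) ⇒ q = 5/8
P2 indiff ⇒ p·14+(1-p)·7 = p·0+(1-p)·9 ⇒ p(14) = (1-p)(2) ⇒ p = 1/8

(p,q) = (1/8, 5/8)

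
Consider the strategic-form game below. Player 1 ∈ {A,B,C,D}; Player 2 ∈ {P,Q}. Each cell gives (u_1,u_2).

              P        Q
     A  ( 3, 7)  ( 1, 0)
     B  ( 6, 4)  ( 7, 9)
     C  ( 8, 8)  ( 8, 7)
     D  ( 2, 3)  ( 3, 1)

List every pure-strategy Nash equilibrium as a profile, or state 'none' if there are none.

(A,P): not NE [P1→C gives 8>3]
(A,Q): not NE [P1→C gives 8>1; P2→P gives 7>0]
(B,P): not NE [P1→C gives 8>6; P2→Q gives 9>4]
(B,Q): not NE [P1→C gives 8>7]
(C,P): NE
(C,Q): not NE [P2→P gives 8>7]
(D,P): not NE [P1→C gives 8>2]
(D,Q): not NE [P1→C gives 8>3; P2→P gives 3>1]

Nash profiles: (C,P)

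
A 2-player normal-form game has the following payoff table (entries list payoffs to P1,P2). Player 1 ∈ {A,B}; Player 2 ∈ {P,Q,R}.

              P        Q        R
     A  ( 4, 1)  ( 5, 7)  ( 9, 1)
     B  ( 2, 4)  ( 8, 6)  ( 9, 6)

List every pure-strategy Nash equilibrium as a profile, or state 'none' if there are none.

NE set: (B,Q), (B,R)

(A,P): not NE [P2→Q gives 7>1]
(A,Q): not NE [P1→B gives 8>5]
(A,R): not NE [P2→Q gives 7>1]
(B,P): not NE [P1→A gives 4>2; P2→R gives 6>4]
(B,Q): NE
(B,R): NE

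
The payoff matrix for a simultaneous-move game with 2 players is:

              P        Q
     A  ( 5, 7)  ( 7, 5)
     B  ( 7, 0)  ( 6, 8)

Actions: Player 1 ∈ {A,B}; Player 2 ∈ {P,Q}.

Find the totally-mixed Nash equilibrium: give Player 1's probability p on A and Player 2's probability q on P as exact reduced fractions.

P1 indiff ⇒ q·5+(1-q)·7 = q·7+(1-q)·6 ⇒ q(-2) = (1-q)(-1) ⇒ q = 1/3
P2 indiff ⇒ p·7+(1-p)·0 = p·5+(1-p)·8 ⇒ p(2) = (1-p)(8) ⇒ p = 4/5

P1 mixes 4/5 on A; P2 mixes 1/3 on P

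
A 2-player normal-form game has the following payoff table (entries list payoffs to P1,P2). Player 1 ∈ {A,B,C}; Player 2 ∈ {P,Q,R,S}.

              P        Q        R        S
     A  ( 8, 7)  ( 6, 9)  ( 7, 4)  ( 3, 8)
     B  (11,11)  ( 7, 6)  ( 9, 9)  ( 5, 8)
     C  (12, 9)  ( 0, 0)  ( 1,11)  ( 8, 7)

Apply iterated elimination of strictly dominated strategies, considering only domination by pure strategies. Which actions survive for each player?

P1 drop A (B beats it: P:11>8 Q:7>6 R:9>7 S:5>3)
P2 drop Q (P beats it: B:11>6 C:9>0)
P2 drop S (P beats it: B:11>8 C:9>7)
P1→{B,C} P2→{P,R}

IESDS → P1:{B,C} P2:{P,R}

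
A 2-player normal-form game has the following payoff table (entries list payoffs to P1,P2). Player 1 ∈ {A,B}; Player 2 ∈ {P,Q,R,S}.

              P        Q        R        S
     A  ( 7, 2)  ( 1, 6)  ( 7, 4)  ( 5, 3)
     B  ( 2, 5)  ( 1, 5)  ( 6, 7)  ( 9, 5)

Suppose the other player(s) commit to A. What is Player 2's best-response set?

u_2(P vs A) = 2
u_2(Q vs A) = 6
u_2(R vs A) = 4
u_2(S vs A) = 3
max payoff 6 at {Q}

argmax u_2 = {Q}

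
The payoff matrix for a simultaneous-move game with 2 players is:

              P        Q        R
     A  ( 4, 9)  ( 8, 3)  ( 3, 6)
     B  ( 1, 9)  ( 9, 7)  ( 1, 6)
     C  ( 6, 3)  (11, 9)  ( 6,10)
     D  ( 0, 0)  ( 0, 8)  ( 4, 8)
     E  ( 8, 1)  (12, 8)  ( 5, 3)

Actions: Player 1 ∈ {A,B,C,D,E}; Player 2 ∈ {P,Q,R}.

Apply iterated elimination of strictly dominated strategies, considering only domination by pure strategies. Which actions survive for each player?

Remaining: P1:{C,E} P2:{Q,R}

P1 drop A (C beats it: P:6>4 Q:11>8 R:6>3)
P1 drop B (C beats it: P:6>1 Q:11>9 R:6>1)
P1 drop D (C beats it: P:6>0 Q:11>0 R:6>4)
P2 drop P (Q beats it: C:9>3 E:8>1)
P1→{C,E} P2→{Q,R}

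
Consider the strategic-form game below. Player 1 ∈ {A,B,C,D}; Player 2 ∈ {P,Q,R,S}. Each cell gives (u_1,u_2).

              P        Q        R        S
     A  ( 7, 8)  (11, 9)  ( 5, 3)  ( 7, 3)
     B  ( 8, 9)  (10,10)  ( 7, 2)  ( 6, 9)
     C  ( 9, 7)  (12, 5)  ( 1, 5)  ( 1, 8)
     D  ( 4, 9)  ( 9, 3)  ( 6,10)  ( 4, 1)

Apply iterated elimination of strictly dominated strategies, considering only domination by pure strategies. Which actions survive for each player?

P1 drop D (B beats it: P:8>4 Q:10>9 R:7>6 S:6>4)
P2 drop R (P beats it: A:8>3 B:9>2 C:7>5)
P1→{A,B,C} P2→{P,Q,S}

Survivors P1:{A,B,C} P2:{P,Q,S}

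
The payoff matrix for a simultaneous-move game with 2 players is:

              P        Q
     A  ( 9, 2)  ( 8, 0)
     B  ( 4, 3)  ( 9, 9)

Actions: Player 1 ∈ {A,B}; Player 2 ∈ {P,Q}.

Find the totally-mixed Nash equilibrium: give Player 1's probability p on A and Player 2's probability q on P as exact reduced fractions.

(p,q) = (3/4, 1/6)

P1 indiff ⇒ q·9+(1-q)·8 = q·4+(1-q)·9 ⇒ q(5) = (1-q)(1) ⇒ q = 1/6
P2 indiff ⇒ p·2+(1-p)·3 = p·0+(1-p)·9 ⇒ p(2) = (1-p)(6) ⇒ p = 3/4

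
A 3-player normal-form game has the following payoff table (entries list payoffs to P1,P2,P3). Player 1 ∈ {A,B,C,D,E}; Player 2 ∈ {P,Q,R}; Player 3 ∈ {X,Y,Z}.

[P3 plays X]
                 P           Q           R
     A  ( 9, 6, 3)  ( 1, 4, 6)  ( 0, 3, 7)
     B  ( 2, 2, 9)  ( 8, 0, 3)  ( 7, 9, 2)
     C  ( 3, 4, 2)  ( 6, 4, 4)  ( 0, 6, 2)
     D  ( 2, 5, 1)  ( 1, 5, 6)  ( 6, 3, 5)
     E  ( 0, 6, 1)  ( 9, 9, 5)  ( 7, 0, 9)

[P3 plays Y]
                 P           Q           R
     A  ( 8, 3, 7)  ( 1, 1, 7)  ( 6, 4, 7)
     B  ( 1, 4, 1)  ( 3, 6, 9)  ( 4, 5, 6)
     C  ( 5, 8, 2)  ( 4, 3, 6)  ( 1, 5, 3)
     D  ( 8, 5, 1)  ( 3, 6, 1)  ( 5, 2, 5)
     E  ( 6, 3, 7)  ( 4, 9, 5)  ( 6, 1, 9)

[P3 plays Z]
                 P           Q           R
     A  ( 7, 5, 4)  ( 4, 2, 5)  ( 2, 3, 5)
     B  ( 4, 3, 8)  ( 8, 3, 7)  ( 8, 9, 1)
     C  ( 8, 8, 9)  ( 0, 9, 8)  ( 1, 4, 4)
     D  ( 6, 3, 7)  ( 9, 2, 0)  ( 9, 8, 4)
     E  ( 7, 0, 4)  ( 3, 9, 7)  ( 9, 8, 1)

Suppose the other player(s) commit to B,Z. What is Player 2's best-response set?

P2 best: {R}

u_2(P vs B,Z) = 3
u_2(Q vs B,Z) = 3
u_2(R vs B,Z) = 9
max payoff 9 at {R}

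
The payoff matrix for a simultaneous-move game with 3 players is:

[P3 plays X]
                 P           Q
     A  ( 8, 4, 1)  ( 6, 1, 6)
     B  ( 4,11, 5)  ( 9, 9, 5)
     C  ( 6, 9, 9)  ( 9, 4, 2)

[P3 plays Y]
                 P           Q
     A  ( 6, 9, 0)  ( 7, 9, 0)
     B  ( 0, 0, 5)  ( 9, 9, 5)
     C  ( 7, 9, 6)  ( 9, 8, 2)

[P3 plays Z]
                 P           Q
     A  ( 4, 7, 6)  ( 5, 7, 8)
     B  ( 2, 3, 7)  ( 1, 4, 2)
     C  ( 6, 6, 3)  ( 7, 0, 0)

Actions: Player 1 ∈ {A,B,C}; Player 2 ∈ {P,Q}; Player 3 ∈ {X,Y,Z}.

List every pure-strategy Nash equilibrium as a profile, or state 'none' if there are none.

Nash profiles: (B,Q,Y)

(A,P,X): not NE [P3→Z gives 6>1]
(A,P,Y): not NE [P1→C gives 7>6; P3→Z gives 6>0]
(A,P,Z): not NE [P1→C gives 6>4]
(A,Q,X): not NE [P1→C gives 9>6; P2→P gives 4>1; P3→Z gives 8>6]
(A,Q,Y): not NE [P1→C gives 9>7; P3→Z gives 8>0]
(A,Q,Z): not NE [P1→C gives 7>5]
(B,P,X): not NE [P1→A gives 8>4; P3→Z gives 7>5]
(B,P,Y): not NE [P1→C gives 7>0; P2→Q gives 9>0; P3→Z gives 7>5]
(B,P,Z): not NE [P1→C gives 6>2; P2→Q gives 4>3]
(B,Q,X): not NE [P2→P gives 11>9]
(B,Q,Y): NE
(B,Q,Z): not NE [P1→C gives 7>1; P3→Y gives 5>2]
(C,P,X): not NE [P1→A gives 8>6]
(C,P,Y): not NE [P3→X gives 9>6]
(C,P,Z): not NE [P3→X gives 9>3]
(C,Q,X): not NE [P2→P gives 9>4]
(C,Q,Y): not NE [P2→P gives 9>8]
(C,Q,Z): not NE [P2→P gives 6>0; P3→Y gives 2>0]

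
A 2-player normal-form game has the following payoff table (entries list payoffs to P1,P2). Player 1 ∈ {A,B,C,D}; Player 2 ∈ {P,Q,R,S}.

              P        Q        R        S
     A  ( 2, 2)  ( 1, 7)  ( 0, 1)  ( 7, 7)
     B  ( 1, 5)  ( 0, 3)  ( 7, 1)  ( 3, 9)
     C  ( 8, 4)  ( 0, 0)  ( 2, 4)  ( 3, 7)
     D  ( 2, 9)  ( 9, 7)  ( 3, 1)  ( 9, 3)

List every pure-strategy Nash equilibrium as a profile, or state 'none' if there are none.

(A,P): not NE [P1→C gives 8>2; P2→S gives 7>2]
(A,Q): not NE [P1→D gives 9>1]
(A,R): not NE [P1→B gives 7>0; P2→S gives 7>1]
(A,S): not NE [P1→D gives 9>7]
(B,P): not NE [P1→C gives 8>1; P2→S gives 9>5]
(B,Q): not NE [P1→D gives 9>0; P2→S gives 9>3]
(B,R): not NE [P2→S gives 9>1]
(B,S): not NE [P1→D gives 9>3]
(C,P): not NE [P2→S gives 7>4]
(C,Q): not NE [P1→D gives 9>0; P2→S gives 7>0]
(C,R): not NE [P1→B gives 7>2; P2→S gives 7>4]
(C,S): not NE [P1→D gives 9>3]
(D,P): not NE [P1→C gives 8>2]
(D,Q): not NE [P2→P gives 9>7]
(D,R): not NE [P1→B gives 7>3; P2→P gives 9>1]
(D,S): not NE [P2→P gives 9>3]

Equilibria: none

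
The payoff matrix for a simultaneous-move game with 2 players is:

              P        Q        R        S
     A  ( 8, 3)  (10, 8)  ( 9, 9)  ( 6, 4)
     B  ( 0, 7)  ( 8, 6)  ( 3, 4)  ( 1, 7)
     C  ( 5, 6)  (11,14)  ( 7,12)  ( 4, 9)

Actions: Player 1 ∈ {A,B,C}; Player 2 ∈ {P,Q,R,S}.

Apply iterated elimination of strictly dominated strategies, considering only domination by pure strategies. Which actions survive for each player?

IESDS → P1:{A,C} P2:{Q,R}

P1 drop B (A beats it: P:8>0 Q:10>8 R:9>3 S:6>1)
P2 drop P (Q beats it: A:8>3 C:14>6)
P2 drop S (Q beats it: A:8>4 C:14>9)
P1→{A,C} P2→{Q,R}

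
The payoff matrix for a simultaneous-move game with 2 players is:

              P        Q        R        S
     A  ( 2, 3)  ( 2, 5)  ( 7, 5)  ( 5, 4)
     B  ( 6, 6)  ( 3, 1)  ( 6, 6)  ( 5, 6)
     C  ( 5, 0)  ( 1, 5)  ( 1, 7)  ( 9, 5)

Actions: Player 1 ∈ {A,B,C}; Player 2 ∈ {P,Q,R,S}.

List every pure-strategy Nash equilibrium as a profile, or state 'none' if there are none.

PSNE = {(A,R), (B,P)}

(A,P): not NE [P1→B gives 6>2; P2→R gives 5>3]
(A,Q): not NE [P1→B gives 3>2]
(A,R): NE
(A,S): not NE [P1→C gives 9>5; P2→R gives 5>4]
(B,P): NE
(B,Q): not NE [P2→S gives 6>1]
(B,R): not NE [P1→A gives 7>6]
(B,S): not NE [P1→C gives 9>5]
(C,P): not NE [P1→B gives 6>5; P2→R gives 7>0]
(C,Q): not NE [P1→B gives 3>1; P2→R gives 7>5]
(C,R): not NE [P1→A gives 7>1]
(C,S): not NE [P2→R gives 7>5]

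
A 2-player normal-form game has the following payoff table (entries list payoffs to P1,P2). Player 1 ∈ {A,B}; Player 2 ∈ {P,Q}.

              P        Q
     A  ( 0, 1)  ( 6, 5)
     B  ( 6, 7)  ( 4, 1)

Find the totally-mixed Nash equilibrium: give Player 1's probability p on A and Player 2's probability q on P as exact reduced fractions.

p=3/5, q=1/4

P1 indiff ⇒ q·0+(1-q)·6 = q·6+(1-q)·4 ⇒ q(-6) = (1-q)(-2) ⇒ q = 1/4
P2 indiff ⇒ p·1+(1-p)·7 = p·5+(1-p)·1 ⇒ p(-4) = (1-p)(-6) ⇒ p = 3/5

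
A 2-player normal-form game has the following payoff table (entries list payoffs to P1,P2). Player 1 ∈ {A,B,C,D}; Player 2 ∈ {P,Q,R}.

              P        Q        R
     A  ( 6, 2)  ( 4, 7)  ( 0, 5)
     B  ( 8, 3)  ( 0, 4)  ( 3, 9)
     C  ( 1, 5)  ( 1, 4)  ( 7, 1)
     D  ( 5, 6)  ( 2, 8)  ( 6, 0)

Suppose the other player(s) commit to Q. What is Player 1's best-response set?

u_1(A vs Q) = 4
u_1(B vs Q) = 0
u_1(C vs Q) = 1
u_1(D vs Q) = 2
max payoff 4 at {A}

P1 best: {A}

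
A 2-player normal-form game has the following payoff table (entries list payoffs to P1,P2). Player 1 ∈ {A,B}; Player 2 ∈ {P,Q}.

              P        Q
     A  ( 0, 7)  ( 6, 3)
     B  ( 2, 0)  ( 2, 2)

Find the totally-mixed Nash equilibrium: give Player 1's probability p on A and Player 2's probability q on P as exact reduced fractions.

(p,q) = (1/3, 2/3)

P1 indiff ⇒ q·0+(1-q)·6 = q·2+(1-q)·2 ⇒ q(-2) = (1-q)(-4) ⇒ q = 2/3
P2 indiff ⇒ p·7+(1-p)·0 = p·3+(1-p)·2 ⇒ p(4) = (1-p)(2) ⇒ p = 1/3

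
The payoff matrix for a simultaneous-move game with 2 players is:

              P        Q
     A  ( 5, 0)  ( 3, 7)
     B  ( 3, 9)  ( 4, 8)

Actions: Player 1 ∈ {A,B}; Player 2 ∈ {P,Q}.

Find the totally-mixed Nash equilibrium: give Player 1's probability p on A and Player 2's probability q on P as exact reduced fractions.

P1 indiff ⇒ q·5+(1-q)·3 = q·3+(1-q)·4 ⇒ q(2) = (1-q)(1) ⇒ q = 1/3
P2 indiff ⇒ p·0+(1-p)·9 = p·7+(1-p)·8 ⇒ p(-7) = (1-p)(-1) ⇒ p = 1/8

p=1/8, q=1/3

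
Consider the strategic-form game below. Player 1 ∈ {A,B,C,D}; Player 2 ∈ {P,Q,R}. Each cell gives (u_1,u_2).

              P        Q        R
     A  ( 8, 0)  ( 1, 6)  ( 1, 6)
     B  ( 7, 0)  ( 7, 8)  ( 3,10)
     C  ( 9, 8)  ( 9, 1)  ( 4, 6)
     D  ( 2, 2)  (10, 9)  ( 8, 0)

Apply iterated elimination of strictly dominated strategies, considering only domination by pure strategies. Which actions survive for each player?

P1 drop A (C beats it: P:9>8 Q:9>1 R:4>1)
P1 drop B (C beats it: P:9>7 Q:9>7 R:4>3)
P2 drop R (P beats it: C:8>6 D:2>0)
P1→{C,D} P2→{P,Q}

IESDS → P1:{C,D} P2:{P,Q}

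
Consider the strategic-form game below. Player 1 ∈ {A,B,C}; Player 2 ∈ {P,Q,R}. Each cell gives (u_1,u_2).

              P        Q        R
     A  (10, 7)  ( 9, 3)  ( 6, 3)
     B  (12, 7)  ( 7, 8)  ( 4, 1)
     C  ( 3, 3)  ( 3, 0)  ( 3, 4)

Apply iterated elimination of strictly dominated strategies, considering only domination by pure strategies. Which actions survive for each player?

P1 drop C (A beats it: P:10>3 Q:9>3 R:6>3)
P2 drop R (P beats it: A:7>3 B:7>1)
P1→{A,B} P2→{P,Q}

Survivors P1:{A,B} P2:{P,Q}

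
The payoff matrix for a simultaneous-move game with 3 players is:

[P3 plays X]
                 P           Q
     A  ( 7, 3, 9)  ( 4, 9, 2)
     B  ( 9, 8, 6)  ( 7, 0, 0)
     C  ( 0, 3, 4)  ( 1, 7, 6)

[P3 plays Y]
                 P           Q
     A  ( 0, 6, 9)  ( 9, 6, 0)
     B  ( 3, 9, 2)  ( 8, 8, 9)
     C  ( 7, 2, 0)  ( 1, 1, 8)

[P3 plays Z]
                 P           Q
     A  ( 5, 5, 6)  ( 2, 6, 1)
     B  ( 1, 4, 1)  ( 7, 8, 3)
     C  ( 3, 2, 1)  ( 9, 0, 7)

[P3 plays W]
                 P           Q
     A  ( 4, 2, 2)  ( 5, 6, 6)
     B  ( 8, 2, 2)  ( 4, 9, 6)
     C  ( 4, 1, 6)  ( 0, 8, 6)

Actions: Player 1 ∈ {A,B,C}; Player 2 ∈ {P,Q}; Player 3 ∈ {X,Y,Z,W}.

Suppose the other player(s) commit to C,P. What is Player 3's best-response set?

u_3(X vs C,P) = 4
u_3(Y vs C,P) = 0
u_3(Z vs C,P) = 1
u_3(W vs C,P) = 6
max payoff 6 at {W}

P3 best: {W}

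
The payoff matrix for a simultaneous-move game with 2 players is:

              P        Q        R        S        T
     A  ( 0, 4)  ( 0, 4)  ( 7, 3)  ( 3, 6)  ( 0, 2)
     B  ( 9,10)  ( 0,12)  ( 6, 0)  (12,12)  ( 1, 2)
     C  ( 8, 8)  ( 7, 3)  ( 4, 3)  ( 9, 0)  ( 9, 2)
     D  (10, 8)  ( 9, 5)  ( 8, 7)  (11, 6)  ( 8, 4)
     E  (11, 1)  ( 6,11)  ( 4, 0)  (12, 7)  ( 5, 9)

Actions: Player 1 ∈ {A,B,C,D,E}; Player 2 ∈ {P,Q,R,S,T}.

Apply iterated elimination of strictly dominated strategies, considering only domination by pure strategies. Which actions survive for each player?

P1 drop A (D beats it: P:10>0 Q:9>0 R:8>7 S:11>3 T:8>0)
P2 drop R (P beats it: B:10>0 C:8>3 D:8>7 E:1>0)
P2 drop T (Q beats it: B:12>2 C:3>2 D:5>4 E:11>9)
P1 drop C (D beats it: P:10>8 Q:9>7 S:11>9)
P1→{B,D,E} P2→{P,Q,S}

Remaining: P1:{B,D,E} P2:{P,Q,S}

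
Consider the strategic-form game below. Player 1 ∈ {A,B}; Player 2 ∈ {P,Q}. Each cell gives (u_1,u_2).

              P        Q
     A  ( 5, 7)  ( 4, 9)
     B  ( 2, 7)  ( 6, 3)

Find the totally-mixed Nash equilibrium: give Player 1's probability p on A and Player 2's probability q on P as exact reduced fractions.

P1 indiff ⇒ q·5+(1-q)·4 = q·2+(1-q)·6 ⇒ q(3) = (1-q)(2) ⇒ q = 2/5
P2 indiff ⇒ p·7+(1-p)·7 = p·9+(1-p)·3 ⇒ p(-2) = (1-p)(-4) ⇒ p = 2/3

(p,q) = (2/3, 2/5)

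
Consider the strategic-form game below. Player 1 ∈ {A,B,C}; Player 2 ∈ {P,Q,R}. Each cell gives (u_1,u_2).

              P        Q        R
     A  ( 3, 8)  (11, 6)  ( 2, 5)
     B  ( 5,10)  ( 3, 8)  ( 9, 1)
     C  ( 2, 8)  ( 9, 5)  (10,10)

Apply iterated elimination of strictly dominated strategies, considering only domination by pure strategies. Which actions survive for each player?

P2 drop Q (P beats it: A:8>6 B:10>8 C:8>5)
P1 drop A (B beats it: P:5>3 R:9>2)
P1→{B,C} P2→{P,R}

Remaining: P1:{B,C} P2:{P,R}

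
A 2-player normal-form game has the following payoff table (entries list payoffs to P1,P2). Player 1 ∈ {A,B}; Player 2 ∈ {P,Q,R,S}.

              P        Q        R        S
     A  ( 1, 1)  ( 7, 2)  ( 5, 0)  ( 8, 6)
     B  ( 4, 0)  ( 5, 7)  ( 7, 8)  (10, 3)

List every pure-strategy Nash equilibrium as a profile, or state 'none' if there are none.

(A,P): not NE [P1→B gives 4>1; P2→S gives 6>1]
(A,Q): not NE [P2→S gives 6>2]
(A,R): not NE [P1→B gives 7>5; P2→S gives 6>0]
(A,S): not NE [P1→B gives 10>8]
(B,P): not NE [P2→R gives 8>0]
(B,Q): not NE [P1→A gives 7>5; P2→R gives 8>7]
(B,R): NE
(B,S): not NE [P2→R gives 8>3]

NE set: (B,R)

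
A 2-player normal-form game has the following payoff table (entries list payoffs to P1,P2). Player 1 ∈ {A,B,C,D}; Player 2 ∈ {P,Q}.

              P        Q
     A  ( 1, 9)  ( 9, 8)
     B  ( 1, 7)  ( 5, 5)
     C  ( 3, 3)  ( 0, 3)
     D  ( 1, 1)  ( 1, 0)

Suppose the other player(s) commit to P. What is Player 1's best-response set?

u_1(A vs P) = 1
u_1(B vs P) = 1
u_1(C vs P) = 3
u_1(D vs P) = 1
max payoff 3 at {C}

BR_1 = {C}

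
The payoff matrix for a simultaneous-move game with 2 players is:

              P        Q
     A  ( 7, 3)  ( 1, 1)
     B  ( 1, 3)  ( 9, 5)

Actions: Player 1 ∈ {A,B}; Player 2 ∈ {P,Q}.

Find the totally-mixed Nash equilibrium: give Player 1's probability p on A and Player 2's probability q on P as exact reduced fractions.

p=1/2, q=4/7

P1 indiff ⇒ q·7+(1-q)·1 = q·1+(1-q)·9 ⇒ q(6) = (1-q)(8) ⇒ q = 4/7
P2 indiff ⇒ p·3+(1-p)·3 = p·1+(1-p)·5 ⇒ p(2) = (1-p)(2) ⇒ p = 1/2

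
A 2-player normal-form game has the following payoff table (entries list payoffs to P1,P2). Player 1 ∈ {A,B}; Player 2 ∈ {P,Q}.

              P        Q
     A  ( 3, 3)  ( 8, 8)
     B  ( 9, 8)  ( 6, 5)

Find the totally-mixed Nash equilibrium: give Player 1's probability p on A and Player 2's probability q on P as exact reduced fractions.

p=3/8, q=1/4

P1 indiff ⇒ q·3+(1-q)·8 = q·9+(1-q)·6 ⇒ q(-6) = (1-q)(-2) ⇒ q = 1/4
P2 indiff ⇒ p·3+(1-p)·8 = p·8+(1-p)·5 ⇒ p(-5) = (1-p)(-3) ⇒ p = 3/8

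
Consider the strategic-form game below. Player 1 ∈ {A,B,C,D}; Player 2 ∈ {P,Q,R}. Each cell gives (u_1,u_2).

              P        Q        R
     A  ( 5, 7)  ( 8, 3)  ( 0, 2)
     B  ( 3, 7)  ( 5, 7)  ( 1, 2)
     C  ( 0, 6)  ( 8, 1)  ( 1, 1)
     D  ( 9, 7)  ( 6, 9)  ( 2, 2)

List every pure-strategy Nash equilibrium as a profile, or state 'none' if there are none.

PSNE: ∅

(A,P): not NE [P1→D gives 9>5]
(A,Q): not NE [P2→P gives 7>3]
(A,R): not NE [P1→D gives 2>0; P2→P gives 7>2]
(B,P): not NE [P1→D gives 9>3]
(B,Q): not NE [P1→C gives 8>5]
(B,R): not NE [P1→D gives 2>1; P2→Q gives 7>2]
(C,P): not NE [P1→D gives 9>0]
(C,Q): not NE [P2→P gives 6>1]
(C,R): not NE [P1→D gives 2>1; P2→P gives 6>1]
(D,P): not NE [P2→Q gives 9>7]
(D,Q): not NE [P1→C gives 8>6]
(D,R): not NE [P2→Q gives 9>2]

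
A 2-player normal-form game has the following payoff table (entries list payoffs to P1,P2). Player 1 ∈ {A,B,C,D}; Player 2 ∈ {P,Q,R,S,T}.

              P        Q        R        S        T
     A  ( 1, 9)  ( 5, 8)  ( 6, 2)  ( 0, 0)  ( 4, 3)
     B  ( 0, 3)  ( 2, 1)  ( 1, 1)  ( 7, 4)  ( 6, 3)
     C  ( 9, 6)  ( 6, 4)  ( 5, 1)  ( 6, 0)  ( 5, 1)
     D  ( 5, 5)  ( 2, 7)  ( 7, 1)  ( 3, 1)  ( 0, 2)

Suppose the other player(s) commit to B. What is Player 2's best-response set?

BR_2 = {S}

u_2(P vs B) = 3
u_2(Q vs B) = 1
u_2(R vs B) = 1
u_2(S vs B) = 4
u_2(T vs B) = 3
max payoff 4 at {S}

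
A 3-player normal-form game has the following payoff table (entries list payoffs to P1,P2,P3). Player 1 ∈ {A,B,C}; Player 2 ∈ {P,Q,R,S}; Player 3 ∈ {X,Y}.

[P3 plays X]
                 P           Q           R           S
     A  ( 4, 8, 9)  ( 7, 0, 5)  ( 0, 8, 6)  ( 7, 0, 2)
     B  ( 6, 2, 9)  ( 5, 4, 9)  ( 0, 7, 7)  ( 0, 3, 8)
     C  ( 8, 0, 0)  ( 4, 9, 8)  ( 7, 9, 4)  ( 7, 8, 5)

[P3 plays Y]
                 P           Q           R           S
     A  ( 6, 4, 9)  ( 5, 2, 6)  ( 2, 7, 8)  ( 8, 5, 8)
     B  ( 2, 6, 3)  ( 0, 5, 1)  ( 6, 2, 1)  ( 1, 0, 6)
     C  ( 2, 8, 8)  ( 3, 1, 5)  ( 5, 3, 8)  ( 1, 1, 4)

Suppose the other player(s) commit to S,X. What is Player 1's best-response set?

u_1(A vs S,X) = 7
u_1(B vs S,X) = 0
u_1(C vs S,X) = 7
max payoff 7 at {A,C}

P1 best: {A,C}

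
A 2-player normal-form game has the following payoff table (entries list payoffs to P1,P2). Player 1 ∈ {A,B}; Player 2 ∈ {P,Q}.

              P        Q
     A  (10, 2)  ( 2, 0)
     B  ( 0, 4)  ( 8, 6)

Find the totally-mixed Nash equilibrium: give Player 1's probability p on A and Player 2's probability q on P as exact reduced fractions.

P1 indiff ⇒ q·10+(1-q)·2 = q·0+(1-q)·8 ⇒ q(10) = (1-q)(6) ⇒ q = 3/8
P2 indiff ⇒ p·2+(1-p)·4 = p·0+(1-p)·6 ⇒ p(2) = (1-p)(2) ⇒ p = 1/2

p=1/2, q=3/8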